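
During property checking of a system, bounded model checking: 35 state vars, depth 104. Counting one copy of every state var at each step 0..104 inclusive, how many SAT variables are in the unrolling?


BMC unrolls to depth k, creating one copy of each state var for steps 0..k.
Step count = 104 + 1 = 105 (steps 0 through 104)
Vars per step = 35
Total = 35 * 105 = 3675

3675


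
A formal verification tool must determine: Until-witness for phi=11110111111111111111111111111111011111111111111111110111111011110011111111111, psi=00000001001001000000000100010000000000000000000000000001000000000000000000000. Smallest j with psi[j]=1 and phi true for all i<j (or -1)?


(phi U psi) at 0: need smallest j with psi[j]=1 and phi[i]=1 for all i in [0,j).
Scan from step 0:
  step 0: phi=1, psi=0 -> continue
  step 1: phi=1, psi=0 -> continue
  step 2: phi=1, psi=0 -> continue
  step 3: phi=1, psi=0 -> continue
  step 4: phi=0 -> phi-prefix broken from here
  step 7: psi=1 but phi already failed -> not a witness
  step 10: psi=1 but phi already failed -> not a witness
  step 13: psi=1 but phi already failed -> not a witness
  step 23: psi=1 but phi already failed -> not a witness
  step 27: psi=1 but phi already failed -> not a witness
  step 55: psi=1 but phi already failed -> not a witness
  end of trace: no witness -> -1
Witness step = -1

-1


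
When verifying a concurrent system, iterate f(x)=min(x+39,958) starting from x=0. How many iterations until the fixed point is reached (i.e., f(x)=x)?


Step 1: x=0, cap=958, increment=39
Step 2: x grows by 39 each step until capped at 958; fixed point is x=958
Step 3: iterations = ceil(958/39) = 25

25


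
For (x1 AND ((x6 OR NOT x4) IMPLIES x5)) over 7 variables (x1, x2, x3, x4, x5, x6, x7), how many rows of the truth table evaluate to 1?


Formula: (x1 AND ((x6 OR NOT x4) IMPLIES x5)) over 7 vars (128 rows)
Evaluate each row (x1, x2, x3, x4, x5, x6, x7 as bits, MSB first):
  row 0 [0000000]: (0 AND ((0 OR NOT 0) IMPLIES 0)) -> 0
  row 1 [0000001]: (0 AND ((0 OR NOT 0) IMPLIES 0)) -> 0
  row 2 [0000010]: (0 AND ((1 OR NOT 0) IMPLIES 0)) -> 0
  row 3 [0000011]: (0 AND ((1 OR NOT 0) IMPLIES 0)) -> 0
  row 4 [0000100]: (0 AND ((0 OR NOT 0) IMPLIES 1)) -> 0
  (every remaining row is evaluated the same way; all 128 results are listed next)
Full result column, 8 rows per line (x1,x2,x3,x4 fixed per line; x5,x6,x7 runs 000..111 left to right):
  rows 0-7 [x1,x2,x3,x4=0000]: 00000000  (ones: 0)
  rows 8-15 [x1,x2,x3,x4=0001]: 00000000  (ones: 0)
  rows 16-23 [x1,x2,x3,x4=0010]: 00000000  (ones: 0)
  rows 24-31 [x1,x2,x3,x4=0011]: 00000000  (ones: 0)
  rows 32-39 [x1,x2,x3,x4=0100]: 00000000  (ones: 0)
  rows 40-47 [x1,x2,x3,x4=0101]: 00000000  (ones: 0)
  rows 48-55 [x1,x2,x3,x4=0110]: 00000000  (ones: 0)
  rows 56-63 [x1,x2,x3,x4=0111]: 00000000  (ones: 0)
  rows 64-71 [x1,x2,x3,x4=1000]: 00001111  (ones: 4)
  rows 72-79 [x1,x2,x3,x4=1001]: 11001111  (ones: 6)
  rows 80-87 [x1,x2,x3,x4=1010]: 00001111  (ones: 4)
  rows 88-95 [x1,x2,x3,x4=1011]: 11001111  (ones: 6)
  rows 96-103 [x1,x2,x3,x4=1100]: 00001111  (ones: 4)
  rows 104-111 [x1,x2,x3,x4=1101]: 11001111  (ones: 6)
  rows 112-119 [x1,x2,x3,x4=1110]: 00001111  (ones: 4)
  rows 120-127 [x1,x2,x3,x4=1111]: 11001111  (ones: 6)
Count of 1-rows = 0+0+0+0+0+0+0+0+4+6+4+6+4+6+4+6 = 40

40


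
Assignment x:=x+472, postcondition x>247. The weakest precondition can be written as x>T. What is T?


Formula: wp(x:=E, P) = P[E/x] (substitute E for x in postcondition)
Step 1: Postcondition: x>247
Step 2: Substitute x+472 for x: x+472>247
Step 3: Solve for x: x > 247-472 = -225

-225


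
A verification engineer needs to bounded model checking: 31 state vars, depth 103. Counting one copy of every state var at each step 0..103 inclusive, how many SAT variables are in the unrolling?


BMC unrolls to depth k, creating one copy of each state var for steps 0..k.
Step count = 103 + 1 = 104 (steps 0 through 103)
Vars per step = 31
Total = 31 * 104 = 3224

3224


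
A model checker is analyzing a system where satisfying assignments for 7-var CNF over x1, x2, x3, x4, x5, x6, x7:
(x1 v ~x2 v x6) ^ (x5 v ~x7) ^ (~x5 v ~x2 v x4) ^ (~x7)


CNF with 4 clauses over 7 vars (128 assignments).
An assignment satisfies CNF iff every clause has >=1 true literal.
Check each row (bits = x1,x2,x3,x4,x5,x6,x7; clause T/F shown):
  row 0 [0000000]: clauses=TTTT -> 1
  row 1 [0000001]: clauses=TFTF -> 0
  row 2 [0000010]: clauses=TTTT -> 1
  row 3 [0000011]: clauses=TFTF -> 0
  row 4 [0000100]: clauses=TTTT -> 1
  (every remaining row is evaluated the same way; all 128 results are listed next)
Full result column, 8 rows per line (x1,x2,x3,x4 fixed per line; x5,x6,x7 runs 000..111 left to right):
  rows 0-7 [x1,x2,x3,x4=0000]: 10101010  (ones: 4)
  rows 8-15 [x1,x2,x3,x4=0001]: 10101010  (ones: 4)
  rows 16-23 [x1,x2,x3,x4=0010]: 10101010  (ones: 4)
  rows 24-31 [x1,x2,x3,x4=0011]: 10101010  (ones: 4)
  rows 32-39 [x1,x2,x3,x4=0100]: 00100000  (ones: 1)
  rows 40-47 [x1,x2,x3,x4=0101]: 00100010  (ones: 2)
  rows 48-55 [x1,x2,x3,x4=0110]: 00100000  (ones: 1)
  rows 56-63 [x1,x2,x3,x4=0111]: 00100010  (ones: 2)
  rows 64-71 [x1,x2,x3,x4=1000]: 10101010  (ones: 4)
  rows 72-79 [x1,x2,x3,x4=1001]: 10101010  (ones: 4)
  rows 80-87 [x1,x2,x3,x4=1010]: 10101010  (ones: 4)
  rows 88-95 [x1,x2,x3,x4=1011]: 10101010  (ones: 4)
  rows 96-103 [x1,x2,x3,x4=1100]: 10100000  (ones: 2)
  rows 104-111 [x1,x2,x3,x4=1101]: 10101010  (ones: 4)
  rows 112-119 [x1,x2,x3,x4=1110]: 10100000  (ones: 2)
  rows 120-127 [x1,x2,x3,x4=1111]: 10101010  (ones: 4)
Satisfying assignments = 4+4+4+4+1+2+1+2+4+4+4+4+2+4+2+4 = 50

50


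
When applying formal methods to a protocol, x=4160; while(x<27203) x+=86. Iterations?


Step 1: x goes from 4160 toward 27203 by 86; the body runs while x<27203, so iterations = ceil((bound-start)/step)
Step 2: Distance=23043
Step 3: ceil(23043/86)=268

268


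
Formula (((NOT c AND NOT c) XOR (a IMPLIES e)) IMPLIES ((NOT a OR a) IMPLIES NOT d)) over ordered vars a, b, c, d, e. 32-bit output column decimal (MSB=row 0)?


Formula: (((NOT c AND NOT c) XOR (a IMPLIES e)) IMPLIES ((NOT a OR a) IMPLIES NOT d)) over a, b, c, d, e (32 rows)
Evaluate each row (bits = a,b,c,d,e, MSB first):
  row 0 [00000]: (((NOT 0 AND NOT 0) XOR (0 IMPLIES 0)) IMPLIES ((NOT 0 OR 0) IMPLIES NOT 0)) -> 1
  row 1 [00001]: (((NOT 0 AND NOT 0) XOR (0 IMPLIES 1)) IMPLIES ((NOT 0 OR 0) IMPLIES NOT 0)) -> 1
  row 2 [00010]: (((NOT 0 AND NOT 0) XOR (0 IMPLIES 0)) IMPLIES ((NOT 0 OR 0) IMPLIES NOT 1)) -> 1
  row 3 [00011]: (((NOT 0 AND NOT 0) XOR (0 IMPLIES 1)) IMPLIES ((NOT 0 OR 0) IMPLIES NOT 1)) -> 1
  row 4 [00100]: (((NOT 1 AND NOT 1) XOR (0 IMPLIES 0)) IMPLIES ((NOT 0 OR 0) IMPLIES NOT 0)) -> 1
  row 5 [00101]: (((NOT 1 AND NOT 1) XOR (0 IMPLIES 1)) IMPLIES ((NOT 0 OR 0) IMPLIES NOT 0)) -> 1
  row 6 [00110]: (((NOT 1 AND NOT 1) XOR (0 IMPLIES 0)) IMPLIES ((NOT 0 OR 0) IMPLIES NOT 1)) -> 0
  row 7 [00111]: (((NOT 1 AND NOT 1) XOR (0 IMPLIES 1)) IMPLIES ((NOT 0 OR 0) IMPLIES NOT 1)) -> 0
  row 8 [01000]: (((NOT 0 AND NOT 0) XOR (0 IMPLIES 0)) IMPLIES ((NOT 0 OR 0) IMPLIES NOT 0)) -> 1
  row 9 [01001]: (((NOT 0 AND NOT 0) XOR (0 IMPLIES 1)) IMPLIES ((NOT 0 OR 0) IMPLIES NOT 0)) -> 1
  row 10 [01010]: (((NOT 0 AND NOT 0) XOR (0 IMPLIES 0)) IMPLIES ((NOT 0 OR 0) IMPLIES NOT 1)) -> 1
  row 11 [01011]: (((NOT 0 AND NOT 0) XOR (0 IMPLIES 1)) IMPLIES ((NOT 0 OR 0) IMPLIES NOT 1)) -> 1
  row 12 [01100]: (((NOT 1 AND NOT 1) XOR (0 IMPLIES 0)) IMPLIES ((NOT 0 OR 0) IMPLIES NOT 0)) -> 1
  row 13 [01101]: (((NOT 1 AND NOT 1) XOR (0 IMPLIES 1)) IMPLIES ((NOT 0 OR 0) IMPLIES NOT 0)) -> 1
  row 14 [01110]: (((NOT 1 AND NOT 1) XOR (0 IMPLIES 0)) IMPLIES ((NOT 0 OR 0) IMPLIES NOT 1)) -> 0
  row 15 [01111]: (((NOT 1 AND NOT 1) XOR (0 IMPLIES 1)) IMPLIES ((NOT 0 OR 0) IMPLIES NOT 1)) -> 0
  row 16 [10000]: (((NOT 0 AND NOT 0) XOR (1 IMPLIES 0)) IMPLIES ((NOT 1 OR 1) IMPLIES NOT 0)) -> 1
  row 17 [10001]: (((NOT 0 AND NOT 0) XOR (1 IMPLIES 1)) IMPLIES ((NOT 1 OR 1) IMPLIES NOT 0)) -> 1
  row 18 [10010]: (((NOT 0 AND NOT 0) XOR (1 IMPLIES 0)) IMPLIES ((NOT 1 OR 1) IMPLIES NOT 1)) -> 0
  row 19 [10011]: (((NOT 0 AND NOT 0) XOR (1 IMPLIES 1)) IMPLIES ((NOT 1 OR 1) IMPLIES NOT 1)) -> 1
  row 20 [10100]: (((NOT 1 AND NOT 1) XOR (1 IMPLIES 0)) IMPLIES ((NOT 1 OR 1) IMPLIES NOT 0)) -> 1
  row 21 [10101]: (((NOT 1 AND NOT 1) XOR (1 IMPLIES 1)) IMPLIES ((NOT 1 OR 1) IMPLIES NOT 0)) -> 1
  row 22 [10110]: (((NOT 1 AND NOT 1) XOR (1 IMPLIES 0)) IMPLIES ((NOT 1 OR 1) IMPLIES NOT 1)) -> 1
  row 23 [10111]: (((NOT 1 AND NOT 1) XOR (1 IMPLIES 1)) IMPLIES ((NOT 1 OR 1) IMPLIES NOT 1)) -> 0
  row 24 [11000]: (((NOT 0 AND NOT 0) XOR (1 IMPLIES 0)) IMPLIES ((NOT 1 OR 1) IMPLIES NOT 0)) -> 1
  row 25 [11001]: (((NOT 0 AND NOT 0) XOR (1 IMPLIES 1)) IMPLIES ((NOT 1 OR 1) IMPLIES NOT 0)) -> 1
  row 26 [11010]: (((NOT 0 AND NOT 0) XOR (1 IMPLIES 0)) IMPLIES ((NOT 1 OR 1) IMPLIES NOT 1)) -> 0
  row 27 [11011]: (((NOT 0 AND NOT 0) XOR (1 IMPLIES 1)) IMPLIES ((NOT 1 OR 1) IMPLIES NOT 1)) -> 1
  row 28 [11100]: (((NOT 1 AND NOT 1) XOR (1 IMPLIES 0)) IMPLIES ((NOT 1 OR 1) IMPLIES NOT 0)) -> 1
  row 29 [11101]: (((NOT 1 AND NOT 1) XOR (1 IMPLIES 1)) IMPLIES ((NOT 1 OR 1) IMPLIES NOT 0)) -> 1
  row 30 [11110]: (((NOT 1 AND NOT 1) XOR (1 IMPLIES 0)) IMPLIES ((NOT 1 OR 1) IMPLIES NOT 1)) -> 1
  row 31 [11111]: (((NOT 1 AND NOT 1) XOR (1 IMPLIES 1)) IMPLIES ((NOT 1 OR 1) IMPLIES NOT 1)) -> 0
Full result column, 4 rows per line (a,b,c fixed per line; d,e runs 00..11 left to right):
  rows 0-3 [a,b,c=000]: 1111  = hex F
  rows 4-7 [a,b,c=001]: 1100  = hex C
  rows 8-11 [a,b,c=010]: 1111  = hex F
  rows 12-15 [a,b,c=011]: 1100  = hex C
  rows 16-19 [a,b,c=100]: 1101  = hex D
  rows 20-23 [a,b,c=101]: 1110  = hex E
  rows 24-27 [a,b,c=110]: 1101  = hex D
  rows 28-31 [a,b,c=111]: 1110  = hex E
Output column (row 0 .. row 31) = 11111100111111001101111011011110
Output column grouped in 4s = 1111 1100 1111 1100 1101 1110 1101 1110 = 0xFCFCDEDE
Convert to decimal digit by digit (value = value*16 + digit):
  F -> 15
  15*16 + 12 (C) = 252
  252*16 + 15 (F) = 4047
  4047*16 + 12 (C) = 64764
  64764*16 + 13 (D) = 1036237
  1036237*16 + 14 (E) = 16579806
  16579806*16 + 13 (D) = 265276909
  265276909*16 + 14 (E) = 4244430558
Decimal = 4244430558

4244430558


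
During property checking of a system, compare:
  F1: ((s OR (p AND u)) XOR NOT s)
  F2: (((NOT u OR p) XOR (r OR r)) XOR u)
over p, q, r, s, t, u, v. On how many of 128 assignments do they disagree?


F1 = ((s OR (p AND u)) XOR NOT s)
F2 = (((NOT u OR p) XOR (r OR r)) XOR u)
Evaluate both on each of 128 rows (bits = p,q,r,s,t,u,v):
  row 0 [0000000]: F1=1 F2=1 -> 0
  row 1 [0000001]: F1=1 F2=1 -> 0
  row 2 [0000010]: F1=1 F2=1 -> 0
  row 3 [0000011]: F1=1 F2=1 -> 0
  row 4 [0000100]: F1=1 F2=1 -> 0
  (every remaining row is evaluated the same way; all 128 results are listed next)
Full result column, 8 rows per line (p,q,r,s fixed per line; t,u,v runs 000..111 left to right):
  rows 0-7 [p,q,r,s=0000]: 00000000  (ones: 0)
  rows 8-15 [p,q,r,s=0001]: 00000000  (ones: 0)
  rows 16-23 [p,q,r,s=0010]: 11111111  (ones: 8)
  rows 24-31 [p,q,r,s=0011]: 11111111  (ones: 8)
  rows 32-39 [p,q,r,s=0100]: 00000000  (ones: 0)
  rows 40-47 [p,q,r,s=0101]: 00000000  (ones: 0)
  rows 48-55 [p,q,r,s=0110]: 11111111  (ones: 8)
  rows 56-63 [p,q,r,s=0111]: 11111111  (ones: 8)
  rows 64-71 [p,q,r,s=1000]: 00000000  (ones: 0)
  rows 72-79 [p,q,r,s=1001]: 00110011  (ones: 4)
  rows 80-87 [p,q,r,s=1010]: 11111111  (ones: 8)
  rows 88-95 [p,q,r,s=1011]: 11001100  (ones: 4)
  rows 96-103 [p,q,r,s=1100]: 00000000  (ones: 0)
  rows 104-111 [p,q,r,s=1101]: 00110011  (ones: 4)
  rows 112-119 [p,q,r,s=1110]: 11111111  (ones: 8)
  rows 120-127 [p,q,r,s=1111]: 11001100  (ones: 4)
Disagreements = 0+0+8+8+0+0+8+8+0+4+8+4+0+4+8+4 = 64

64


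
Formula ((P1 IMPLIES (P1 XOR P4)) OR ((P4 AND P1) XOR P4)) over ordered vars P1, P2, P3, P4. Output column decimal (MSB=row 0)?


Formula: ((P1 IMPLIES (P1 XOR P4)) OR ((P4 AND P1) XOR P4)) over P1, P2, P3, P4 (16 rows)
Evaluate each row (bits = P1,P2,P3,P4, MSB first):
  row 0 [0000]: ((0 IMPLIES (0 XOR 0)) OR ((0 AND 0) XOR 0)) -> 1
  row 1 [0001]: ((0 IMPLIES (0 XOR 1)) OR ((1 AND 0) XOR 1)) -> 1
  row 2 [0010]: ((0 IMPLIES (0 XOR 0)) OR ((0 AND 0) XOR 0)) -> 1
  row 3 [0011]: ((0 IMPLIES (0 XOR 1)) OR ((1 AND 0) XOR 1)) -> 1
  row 4 [0100]: ((0 IMPLIES (0 XOR 0)) OR ((0 AND 0) XOR 0)) -> 1
  row 5 [0101]: ((0 IMPLIES (0 XOR 1)) OR ((1 AND 0) XOR 1)) -> 1
  row 6 [0110]: ((0 IMPLIES (0 XOR 0)) OR ((0 AND 0) XOR 0)) -> 1
  row 7 [0111]: ((0 IMPLIES (0 XOR 1)) OR ((1 AND 0) XOR 1)) -> 1
  row 8 [1000]: ((1 IMPLIES (1 XOR 0)) OR ((0 AND 1) XOR 0)) -> 1
  row 9 [1001]: ((1 IMPLIES (1 XOR 1)) OR ((1 AND 1) XOR 1)) -> 0
  row 10 [1010]: ((1 IMPLIES (1 XOR 0)) OR ((0 AND 1) XOR 0)) -> 1
  row 11 [1011]: ((1 IMPLIES (1 XOR 1)) OR ((1 AND 1) XOR 1)) -> 0
  row 12 [1100]: ((1 IMPLIES (1 XOR 0)) OR ((0 AND 1) XOR 0)) -> 1
  row 13 [1101]: ((1 IMPLIES (1 XOR 1)) OR ((1 AND 1) XOR 1)) -> 0
  row 14 [1110]: ((1 IMPLIES (1 XOR 0)) OR ((0 AND 1) XOR 0)) -> 1
  row 15 [1111]: ((1 IMPLIES (1 XOR 1)) OR ((1 AND 1) XOR 1)) -> 0
Full result column, 4 rows per line (P1,P2 fixed per line; P3,P4 runs 00..11 left to right):
  rows 0-3 [P1,P2=00]: 1111  = hex F
  rows 4-7 [P1,P2=01]: 1111  = hex F
  rows 8-11 [P1,P2=10]: 1010  = hex A
  rows 12-15 [P1,P2=11]: 1010  = hex A
Output column (row 0 .. row 15) = 1111111110101010
Output column grouped in 4s = 1111 1111 1010 1010 = 0xFFAA
Convert to decimal digit by digit (value = value*16 + digit):
  F -> 15
  15*16 + 15 (F) = 255
  255*16 + 10 (A) = 4090
  4090*16 + 10 (A) = 65450
Decimal = 65450

65450


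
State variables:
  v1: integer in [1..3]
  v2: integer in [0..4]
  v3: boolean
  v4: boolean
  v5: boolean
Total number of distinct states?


State space = product of domain sizes of all variables.
Domain sizes:
  v1 (integer in [1..3]): 3
  v2 (integer in [0..4]): 5
  v3 (boolean): 2
  v4 (boolean): 2
  v5 (boolean): 2
Product = 3 * 5 * 2 * 2 * 2 = 120

120


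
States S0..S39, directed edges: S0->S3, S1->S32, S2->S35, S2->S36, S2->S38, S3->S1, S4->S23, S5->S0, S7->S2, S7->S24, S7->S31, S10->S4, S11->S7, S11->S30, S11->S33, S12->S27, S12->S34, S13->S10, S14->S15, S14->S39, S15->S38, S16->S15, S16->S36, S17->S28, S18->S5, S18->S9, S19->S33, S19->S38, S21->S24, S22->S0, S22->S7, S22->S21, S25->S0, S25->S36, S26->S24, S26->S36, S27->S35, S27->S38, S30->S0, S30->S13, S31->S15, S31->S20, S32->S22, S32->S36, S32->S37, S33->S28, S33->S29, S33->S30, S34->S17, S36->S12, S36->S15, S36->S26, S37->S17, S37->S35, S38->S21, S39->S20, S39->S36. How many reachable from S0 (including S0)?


BFS from S0:
  layer 0: {S0}
  layer 1: {S3}
  layer 2: {S1}
  layer 3: {S32}
  layer 4: {S22, S36, S37}
  layer 5: {S7, S12, S15, S17, S21, S26, S35}
  layer 6: {S2, S24, S27, S28, S31, S34, S38}
  layer 7: {S20}
Reachable set: {S0, S1, S2, S3, S7, S12, S15, S17, S20, S21, S22, S24, S26, S27, S28, S31, S32, S34, S35, S36, S37, S38}
Count = 22

22


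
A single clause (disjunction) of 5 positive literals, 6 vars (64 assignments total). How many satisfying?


Step 1: Total=2^6=64
Step 2: Unsat when all 5 false: 2^1=2
Step 3: Sat=64-2=62

62


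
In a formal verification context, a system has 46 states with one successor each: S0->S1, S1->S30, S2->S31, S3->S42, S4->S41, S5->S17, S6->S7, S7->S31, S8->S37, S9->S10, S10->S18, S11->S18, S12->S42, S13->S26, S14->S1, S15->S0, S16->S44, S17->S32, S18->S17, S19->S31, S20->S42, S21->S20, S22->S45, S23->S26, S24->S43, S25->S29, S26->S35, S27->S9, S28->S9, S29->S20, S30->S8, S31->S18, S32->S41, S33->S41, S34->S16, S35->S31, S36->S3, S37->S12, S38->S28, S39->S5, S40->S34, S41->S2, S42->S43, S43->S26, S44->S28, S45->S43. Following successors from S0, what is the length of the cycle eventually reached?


Trace from S0 until a state repeats:
  S0 -> S1 -> S30 -> S8 -> S37 -> S12 -> S42 -> S43 -> S26 -> S35 -> S31 -> S18 -> S17 -> S32 -> S41 -> S2 -> S31
S31 first seen at step 10, revisited at step 16.
Cycle length = 16 - 10 = 6

6


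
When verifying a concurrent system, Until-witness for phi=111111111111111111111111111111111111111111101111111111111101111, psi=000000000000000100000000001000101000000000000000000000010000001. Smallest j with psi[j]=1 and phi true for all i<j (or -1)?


(phi U psi) at 0: need smallest j with psi[j]=1 and phi[i]=1 for all i in [0,j).
Scan from step 0:
  step 0: phi=1, psi=0 -> continue
  step 1: phi=1, psi=0 -> continue
  step 2: phi=1, psi=0 -> continue
  step 3: phi=1, psi=0 -> continue
  step 15: psi=1 and phi held for [0,15) -> witness found
Witness step = 15

15


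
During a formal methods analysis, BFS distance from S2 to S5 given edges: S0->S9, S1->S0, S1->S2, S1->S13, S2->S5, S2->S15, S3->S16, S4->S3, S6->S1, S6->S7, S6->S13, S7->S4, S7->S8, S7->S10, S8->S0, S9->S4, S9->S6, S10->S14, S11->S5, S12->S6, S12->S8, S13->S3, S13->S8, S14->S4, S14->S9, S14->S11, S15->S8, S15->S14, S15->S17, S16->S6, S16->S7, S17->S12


BFS layer-by-layer from S2:
  dist 0: {S2}
  dist 1: {S5, S15}
  -> S5 reached at distance 1
Shortest path length = 1

1


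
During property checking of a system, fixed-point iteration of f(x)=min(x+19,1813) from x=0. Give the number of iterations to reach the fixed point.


Step 1: x=0, cap=1813, increment=19
Step 2: x grows by 19 each step until capped at 1813; fixed point is x=1813
Step 3: iterations = ceil(1813/19) = 96

96


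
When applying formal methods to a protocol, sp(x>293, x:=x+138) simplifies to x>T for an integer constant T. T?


Formula: sp(P, x:=E) = exists old_x. (x = E[old_x/x]) AND P[old_x/x] (old_x is the value of x before the assignment; eliminate old_x by solving x = E[old_x/x] for old_x)
Step 1: Precondition P: x>293, i.e. old_x > 293
Step 2: Assignment gives x = old_x + 138, so old_x = x - 138
Step 3: Substitute into P: x - 138 > 293
Step 4: Simplify: x > 293+138 = 431

431


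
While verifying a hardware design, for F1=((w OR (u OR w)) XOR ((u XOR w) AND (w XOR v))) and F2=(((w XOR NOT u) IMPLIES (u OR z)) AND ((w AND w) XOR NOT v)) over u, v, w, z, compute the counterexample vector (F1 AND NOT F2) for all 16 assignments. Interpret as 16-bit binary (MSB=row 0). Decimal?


F1 = ((w OR (u OR w)) XOR ((u XOR w) AND (w XOR v)))
F2 = (((w XOR NOT u) IMPLIES (u OR z)) AND ((w AND w) XOR NOT v))
Counterexample to F1=>F2 is where F1=1 and F2=0.
Evaluate each row (bits = u,v,w,z, MSB first):
  row 0 [0000]: F1=0 F2=0 -> F1&~F2 -> 0
  row 1 [0001]: F1=0 F2=1 -> F1&~F2 -> 0
  row 2 [0010]: F1=0 F2=0 -> F1&~F2 -> 0
  row 3 [0011]: F1=0 F2=0 -> F1&~F2 -> 0
  row 4 [0100]: F1=0 F2=0 -> F1&~F2 -> 0
  row 5 [0101]: F1=0 F2=0 -> F1&~F2 -> 0
  row 6 [0110]: F1=1 F2=1 -> F1&~F2 -> 0
  row 7 [0111]: F1=1 F2=1 -> F1&~F2 -> 0
  row 8 [1000]: F1=1 F2=1 -> F1&~F2 -> 0
  row 9 [1001]: F1=1 F2=1 -> F1&~F2 -> 0
  row 10 [1010]: F1=1 F2=0 -> F1&~F2 -> 1
  row 11 [1011]: F1=1 F2=0 -> F1&~F2 -> 1
  row 12 [1100]: F1=0 F2=0 -> F1&~F2 -> 0
  row 13 [1101]: F1=0 F2=0 -> F1&~F2 -> 0
  row 14 [1110]: F1=1 F2=1 -> F1&~F2 -> 0
  row 15 [1111]: F1=1 F2=1 -> F1&~F2 -> 0
Full result column, 4 rows per line (u,v fixed per line; w,z runs 00..11 left to right):
  rows 0-3 [u,v=00]: 0000  = hex 0
  rows 4-7 [u,v=01]: 0000  = hex 0
  rows 8-11 [u,v=10]: 0011  = hex 3
  rows 12-15 [u,v=11]: 0000  = hex 0
Counterexample vector (row 0 .. row 15) = 0000000000110000
Output column grouped in 4s = 0000 0000 0011 0000 = 0x0030
Convert to decimal digit by digit (value = value*16 + digit):
  0 -> 0
  0*16 + 0 = 0
  0*16 + 3 = 3
  3*16 + 0 = 48
Decimal = 48

48


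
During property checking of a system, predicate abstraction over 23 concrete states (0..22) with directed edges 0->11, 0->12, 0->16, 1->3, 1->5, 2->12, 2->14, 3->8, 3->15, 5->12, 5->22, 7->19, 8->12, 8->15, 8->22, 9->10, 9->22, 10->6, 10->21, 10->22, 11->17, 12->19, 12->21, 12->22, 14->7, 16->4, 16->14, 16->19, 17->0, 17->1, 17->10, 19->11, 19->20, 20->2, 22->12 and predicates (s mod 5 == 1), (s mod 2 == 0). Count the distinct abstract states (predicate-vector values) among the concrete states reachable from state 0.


BFS from 0:
Concrete reachable: {0, 1, 2, 3, 4, 5, 6, 7, 8, 10, 11, 12, 14, 15, 16, 17, 19, 20, 21, 22}
Abstract via predicates (s mod 5 == 1), (s mod 2 == 0):
  (0,0) <- {3, 5, 7, 15, 17, 19}
  (0,1) <- {0, 2, 4, 8, 10, 12, 14, 20, 22}
  (1,0) <- {1, 11, 21}
  (1,1) <- {6, 16}
Distinct abstract states = 4

4


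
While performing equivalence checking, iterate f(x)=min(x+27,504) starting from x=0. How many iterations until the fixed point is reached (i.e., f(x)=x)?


Step 1: x=0, cap=504, increment=27
Step 2: x grows by 27 each step until capped at 504; fixed point is x=504
Step 3: iterations = ceil(504/27) = 19

19


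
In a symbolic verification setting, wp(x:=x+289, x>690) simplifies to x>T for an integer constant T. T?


Formula: wp(x:=E, P) = P[E/x] (substitute E for x in postcondition)
Step 1: Postcondition: x>690
Step 2: Substitute x+289 for x: x+289>690
Step 3: Solve for x: x > 690-289 = 401

401


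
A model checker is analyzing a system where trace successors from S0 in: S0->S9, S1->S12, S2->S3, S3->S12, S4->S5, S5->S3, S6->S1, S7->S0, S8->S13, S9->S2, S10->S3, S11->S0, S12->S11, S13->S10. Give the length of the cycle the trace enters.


Trace from S0 until a state repeats:
  S0 -> S9 -> S2 -> S3 -> S12 -> S11 -> S0
S0 first seen at step 0, revisited at step 6.
Cycle length = 6 - 0 = 6

6


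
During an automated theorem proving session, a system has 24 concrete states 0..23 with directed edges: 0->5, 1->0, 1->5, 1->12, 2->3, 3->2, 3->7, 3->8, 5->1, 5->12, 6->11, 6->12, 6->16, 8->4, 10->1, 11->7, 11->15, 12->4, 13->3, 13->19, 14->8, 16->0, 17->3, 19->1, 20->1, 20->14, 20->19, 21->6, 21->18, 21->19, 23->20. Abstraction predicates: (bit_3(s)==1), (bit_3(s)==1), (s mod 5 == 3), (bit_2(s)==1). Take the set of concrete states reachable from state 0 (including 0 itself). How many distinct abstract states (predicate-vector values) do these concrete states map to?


BFS from 0:
Concrete reachable: {0, 1, 4, 5, 12}
Abstract via predicates (bit_3(s)==1), (bit_3(s)==1), (s mod 5 == 3), (bit_2(s)==1):
  (0,0,0,0) <- {0, 1}
  (0,0,0,1) <- {4, 5}
  (1,1,0,1) <- {12}
Distinct abstract states = 3

3


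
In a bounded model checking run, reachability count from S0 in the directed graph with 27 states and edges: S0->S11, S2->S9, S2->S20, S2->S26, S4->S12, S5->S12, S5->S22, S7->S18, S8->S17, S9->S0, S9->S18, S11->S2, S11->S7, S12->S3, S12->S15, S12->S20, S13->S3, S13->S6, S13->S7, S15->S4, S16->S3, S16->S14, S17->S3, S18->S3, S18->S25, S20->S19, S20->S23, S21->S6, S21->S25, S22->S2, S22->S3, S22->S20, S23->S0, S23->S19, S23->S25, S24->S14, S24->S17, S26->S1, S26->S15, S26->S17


BFS from S0:
  layer 0: {S0}
  layer 1: {S11}
  layer 2: {S2, S7}
  layer 3: {S9, S18, S20, S26}
  layer 4: {S1, S3, S15, S17, S19, S23, S25}
  layer 5: {S4}
  layer 6: {S12}
Reachable set: {S0, S1, S2, S3, S4, S7, S9, S11, S12, S15, S17, S18, S19, S20, S23, S25, S26}
Count = 17

17


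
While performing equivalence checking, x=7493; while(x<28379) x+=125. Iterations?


Step 1: x goes from 7493 toward 28379 by 125; the body runs while x<28379, so iterations = ceil((bound-start)/step)
Step 2: Distance=20886
Step 3: ceil(20886/125)=168

168


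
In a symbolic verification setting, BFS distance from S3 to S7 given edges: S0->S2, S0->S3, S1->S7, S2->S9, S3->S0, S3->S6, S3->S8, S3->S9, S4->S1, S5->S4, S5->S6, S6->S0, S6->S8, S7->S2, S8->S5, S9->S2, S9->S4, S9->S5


BFS layer-by-layer from S3:
  dist 0: {S3}
  dist 1: {S0, S6, S8, S9}
  dist 2: {S2, S4, S5}
  dist 3: {S1}
  dist 4: {S7}
  -> S7 reached at distance 4
Shortest path length = 4

4


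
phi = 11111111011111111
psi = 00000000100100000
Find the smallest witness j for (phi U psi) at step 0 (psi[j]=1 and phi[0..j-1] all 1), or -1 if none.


(phi U psi) at 0: need smallest j with psi[j]=1 and phi[i]=1 for all i in [0,j).
Scan from step 0:
  step 0: phi=1, psi=0 -> continue
  step 1: phi=1, psi=0 -> continue
  step 2: phi=1, psi=0 -> continue
  step 3: phi=1, psi=0 -> continue
  step 8: psi=1 and phi held for [0,8) -> witness found
Witness step = 8

8


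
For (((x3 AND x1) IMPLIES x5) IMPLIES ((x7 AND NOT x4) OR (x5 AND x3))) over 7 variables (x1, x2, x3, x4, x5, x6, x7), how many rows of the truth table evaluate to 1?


Formula: (((x3 AND x1) IMPLIES x5) IMPLIES ((x7 AND NOT x4) OR (x5 AND x3))) over 7 vars (128 rows)
Evaluate each row (x1, x2, x3, x4, x5, x6, x7 as bits, MSB first):
  row 0 [0000000]: (((0 AND 0) IMPLIES 0) IMPLIES ((0 AND NOT 0) OR (0 AND 0))) -> 0
  row 1 [0000001]: (((0 AND 0) IMPLIES 0) IMPLIES ((1 AND NOT 0) OR (0 AND 0))) -> 1
  row 2 [0000010]: (((0 AND 0) IMPLIES 0) IMPLIES ((0 AND NOT 0) OR (0 AND 0))) -> 0
  row 3 [0000011]: (((0 AND 0) IMPLIES 0) IMPLIES ((1 AND NOT 0) OR (0 AND 0))) -> 1
  row 4 [0000100]: (((0 AND 0) IMPLIES 1) IMPLIES ((0 AND NOT 0) OR (1 AND 0))) -> 0
  (every remaining row is evaluated the same way; all 128 results are listed next)
Full result column, 8 rows per line (x1,x2,x3,x4 fixed per line; x5,x6,x7 runs 000..111 left to right):
  rows 0-7 [x1,x2,x3,x4=0000]: 01010101  (ones: 4)
  rows 8-15 [x1,x2,x3,x4=0001]: 00000000  (ones: 0)
  rows 16-23 [x1,x2,x3,x4=0010]: 01011111  (ones: 6)
  rows 24-31 [x1,x2,x3,x4=0011]: 00001111  (ones: 4)
  rows 32-39 [x1,x2,x3,x4=0100]: 01010101  (ones: 4)
  rows 40-47 [x1,x2,x3,x4=0101]: 00000000  (ones: 0)
  rows 48-55 [x1,x2,x3,x4=0110]: 01011111  (ones: 6)
  rows 56-63 [x1,x2,x3,x4=0111]: 00001111  (ones: 4)
  rows 64-71 [x1,x2,x3,x4=1000]: 01010101  (ones: 4)
  rows 72-79 [x1,x2,x3,x4=1001]: 00000000  (ones: 0)
  rows 80-87 [x1,x2,x3,x4=1010]: 11111111  (ones: 8)
  rows 88-95 [x1,x2,x3,x4=1011]: 11111111  (ones: 8)
  rows 96-103 [x1,x2,x3,x4=1100]: 01010101  (ones: 4)
  rows 104-111 [x1,x2,x3,x4=1101]: 00000000  (ones: 0)
  rows 112-119 [x1,x2,x3,x4=1110]: 11111111  (ones: 8)
  rows 120-127 [x1,x2,x3,x4=1111]: 11111111  (ones: 8)
Count of 1-rows = 4+0+6+4+4+0+6+4+4+0+8+8+4+0+8+8 = 68

68


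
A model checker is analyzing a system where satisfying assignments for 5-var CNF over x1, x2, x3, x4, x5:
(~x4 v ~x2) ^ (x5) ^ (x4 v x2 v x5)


CNF with 3 clauses over 5 vars (32 assignments).
An assignment satisfies CNF iff every clause has >=1 true literal.
Check each row (bits = x1,x2,x3,x4,x5; clause T/F shown):
  row 0 [00000]: clauses=TFF -> 0
  row 1 [00001]: clauses=TTT -> 1
  row 2 [00010]: clauses=TFT -> 0
  row 3 [00011]: clauses=TTT -> 1
  row 4 [00100]: clauses=TFF -> 0
  row 5 [00101]: clauses=TTT -> 1
  row 6 [00110]: clauses=TFT -> 0
  row 7 [00111]: clauses=TTT -> 1
  row 8 [01000]: clauses=TFT -> 0
  row 9 [01001]: clauses=TTT -> 1
  row 10 [01010]: clauses=FFT -> 0
  row 11 [01011]: clauses=FTT -> 0
  row 12 [01100]: clauses=TFT -> 0
  row 13 [01101]: clauses=TTT -> 1
  row 14 [01110]: clauses=FFT -> 0
  row 15 [01111]: clauses=FTT -> 0
  row 16 [10000]: clauses=TFF -> 0
  row 17 [10001]: clauses=TTT -> 1
  row 18 [10010]: clauses=TFT -> 0
  row 19 [10011]: clauses=TTT -> 1
  row 20 [10100]: clauses=TFF -> 0
  row 21 [10101]: clauses=TTT -> 1
  row 22 [10110]: clauses=TFT -> 0
  row 23 [10111]: clauses=TTT -> 1
  row 24 [11000]: clauses=TFT -> 0
  row 25 [11001]: clauses=TTT -> 1
  row 26 [11010]: clauses=FFT -> 0
  row 27 [11011]: clauses=FTT -> 0
  row 28 [11100]: clauses=TFT -> 0
  row 29 [11101]: clauses=TTT -> 1
  row 30 [11110]: clauses=FFT -> 0
  row 31 [11111]: clauses=FTT -> 0
Full result column, 8 rows per line (x1,x2 fixed per line; x3,x4,x5 runs 000..111 left to right):
  rows 0-7 [x1,x2=00]: 01010101  (ones: 4)
  rows 8-15 [x1,x2=01]: 01000100  (ones: 2)
  rows 16-23 [x1,x2=10]: 01010101  (ones: 4)
  rows 24-31 [x1,x2=11]: 01000100  (ones: 2)
Satisfying assignments = 4+2+4+2 = 12

12


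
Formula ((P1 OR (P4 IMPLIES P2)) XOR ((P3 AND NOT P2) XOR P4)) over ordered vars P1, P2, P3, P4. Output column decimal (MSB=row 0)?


Formula: ((P1 OR (P4 IMPLIES P2)) XOR ((P3 AND NOT P2) XOR P4)) over P1, P2, P3, P4 (16 rows)
Evaluate each row (bits = P1,P2,P3,P4, MSB first):
  row 0 [0000]: ((0 OR (0 IMPLIES 0)) XOR ((0 AND NOT 0) XOR 0)) -> 1
  row 1 [0001]: ((0 OR (1 IMPLIES 0)) XOR ((0 AND NOT 0) XOR 1)) -> 1
  row 2 [0010]: ((0 OR (0 IMPLIES 0)) XOR ((1 AND NOT 0) XOR 0)) -> 0
  row 3 [0011]: ((0 OR (1 IMPLIES 0)) XOR ((1 AND NOT 0) XOR 1)) -> 0
  row 4 [0100]: ((0 OR (0 IMPLIES 1)) XOR ((0 AND NOT 1) XOR 0)) -> 1
  row 5 [0101]: ((0 OR (1 IMPLIES 1)) XOR ((0 AND NOT 1) XOR 1)) -> 0
  row 6 [0110]: ((0 OR (0 IMPLIES 1)) XOR ((1 AND NOT 1) XOR 0)) -> 1
  row 7 [0111]: ((0 OR (1 IMPLIES 1)) XOR ((1 AND NOT 1) XOR 1)) -> 0
  row 8 [1000]: ((1 OR (0 IMPLIES 0)) XOR ((0 AND NOT 0) XOR 0)) -> 1
  row 9 [1001]: ((1 OR (1 IMPLIES 0)) XOR ((0 AND NOT 0) XOR 1)) -> 0
  row 10 [1010]: ((1 OR (0 IMPLIES 0)) XOR ((1 AND NOT 0) XOR 0)) -> 0
  row 11 [1011]: ((1 OR (1 IMPLIES 0)) XOR ((1 AND NOT 0) XOR 1)) -> 1
  row 12 [1100]: ((1 OR (0 IMPLIES 1)) XOR ((0 AND NOT 1) XOR 0)) -> 1
  row 13 [1101]: ((1 OR (1 IMPLIES 1)) XOR ((0 AND NOT 1) XOR 1)) -> 0
  row 14 [1110]: ((1 OR (0 IMPLIES 1)) XOR ((1 AND NOT 1) XOR 0)) -> 1
  row 15 [1111]: ((1 OR (1 IMPLIES 1)) XOR ((1 AND NOT 1) XOR 1)) -> 0
Full result column, 4 rows per line (P1,P2 fixed per line; P3,P4 runs 00..11 left to right):
  rows 0-3 [P1,P2=00]: 1100  = hex C
  rows 4-7 [P1,P2=01]: 1010  = hex A
  rows 8-11 [P1,P2=10]: 1001  = hex 9
  rows 12-15 [P1,P2=11]: 1010  = hex A
Output column (row 0 .. row 15) = 1100101010011010
Output column grouped in 4s = 1100 1010 1001 1010 = 0xCA9A
Convert to decimal digit by digit (value = value*16 + digit):
  C -> 12
  12*16 + 10 (A) = 202
  202*16 + 9 = 3241
  3241*16 + 10 (A) = 51866
Decimal = 51866

51866


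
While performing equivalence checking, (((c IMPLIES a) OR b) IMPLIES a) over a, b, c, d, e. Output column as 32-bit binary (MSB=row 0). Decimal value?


Formula: (((c IMPLIES a) OR b) IMPLIES a) over a, b, c, d, e (32 rows)
Evaluate each row (bits = a,b,c,d,e, MSB first):
  row 0 [00000]: (((0 IMPLIES 0) OR 0) IMPLIES 0) -> 0
  row 1 [00001]: (((0 IMPLIES 0) OR 0) IMPLIES 0) -> 0
  row 2 [00010]: (((0 IMPLIES 0) OR 0) IMPLIES 0) -> 0
  row 3 [00011]: (((0 IMPLIES 0) OR 0) IMPLIES 0) -> 0
  row 4 [00100]: (((1 IMPLIES 0) OR 0) IMPLIES 0) -> 1
  row 5 [00101]: (((1 IMPLIES 0) OR 0) IMPLIES 0) -> 1
  row 6 [00110]: (((1 IMPLIES 0) OR 0) IMPLIES 0) -> 1
  row 7 [00111]: (((1 IMPLIES 0) OR 0) IMPLIES 0) -> 1
  row 8 [01000]: (((0 IMPLIES 0) OR 1) IMPLIES 0) -> 0
  row 9 [01001]: (((0 IMPLIES 0) OR 1) IMPLIES 0) -> 0
  row 10 [01010]: (((0 IMPLIES 0) OR 1) IMPLIES 0) -> 0
  row 11 [01011]: (((0 IMPLIES 0) OR 1) IMPLIES 0) -> 0
  row 12 [01100]: (((1 IMPLIES 0) OR 1) IMPLIES 0) -> 0
  row 13 [01101]: (((1 IMPLIES 0) OR 1) IMPLIES 0) -> 0
  row 14 [01110]: (((1 IMPLIES 0) OR 1) IMPLIES 0) -> 0
  row 15 [01111]: (((1 IMPLIES 0) OR 1) IMPLIES 0) -> 0
  row 16 [10000]: (((0 IMPLIES 1) OR 0) IMPLIES 1) -> 1
  row 17 [10001]: (((0 IMPLIES 1) OR 0) IMPLIES 1) -> 1
  row 18 [10010]: (((0 IMPLIES 1) OR 0) IMPLIES 1) -> 1
  row 19 [10011]: (((0 IMPLIES 1) OR 0) IMPLIES 1) -> 1
  row 20 [10100]: (((1 IMPLIES 1) OR 0) IMPLIES 1) -> 1
  row 21 [10101]: (((1 IMPLIES 1) OR 0) IMPLIES 1) -> 1
  row 22 [10110]: (((1 IMPLIES 1) OR 0) IMPLIES 1) -> 1
  row 23 [10111]: (((1 IMPLIES 1) OR 0) IMPLIES 1) -> 1
  row 24 [11000]: (((0 IMPLIES 1) OR 1) IMPLIES 1) -> 1
  row 25 [11001]: (((0 IMPLIES 1) OR 1) IMPLIES 1) -> 1
  row 26 [11010]: (((0 IMPLIES 1) OR 1) IMPLIES 1) -> 1
  row 27 [11011]: (((0 IMPLIES 1) OR 1) IMPLIES 1) -> 1
  row 28 [11100]: (((1 IMPLIES 1) OR 1) IMPLIES 1) -> 1
  row 29 [11101]: (((1 IMPLIES 1) OR 1) IMPLIES 1) -> 1
  row 30 [11110]: (((1 IMPLIES 1) OR 1) IMPLIES 1) -> 1
  row 31 [11111]: (((1 IMPLIES 1) OR 1) IMPLIES 1) -> 1
Full result column, 4 rows per line (a,b,c fixed per line; d,e runs 00..11 left to right):
  rows 0-3 [a,b,c=000]: 0000  = hex 0
  rows 4-7 [a,b,c=001]: 1111  = hex F
  rows 8-11 [a,b,c=010]: 0000  = hex 0
  rows 12-15 [a,b,c=011]: 0000  = hex 0
  rows 16-19 [a,b,c=100]: 1111  = hex F
  rows 20-23 [a,b,c=101]: 1111  = hex F
  rows 24-27 [a,b,c=110]: 1111  = hex F
  rows 28-31 [a,b,c=111]: 1111  = hex F
Output column (row 0 .. row 31) = 00001111000000001111111111111111
Output column grouped in 4s = 0000 1111 0000 0000 1111 1111 1111 1111 = 0x0F00FFFF
Convert to decimal digit by digit (value = value*16 + digit):
  0 -> 0
  0*16 + 15 (F) = 15
  15*16 + 0 = 240
  240*16 + 0 = 3840
  3840*16 + 15 (F) = 61455
  61455*16 + 15 (F) = 983295
  983295*16 + 15 (F) = 15732735
  15732735*16 + 15 (F) = 251723775
Decimal = 251723775

251723775


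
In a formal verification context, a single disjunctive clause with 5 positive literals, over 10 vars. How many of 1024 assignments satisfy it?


Step 1: Total=2^10=1024
Step 2: Unsat when all 5 false: 2^5=32
Step 3: Sat=1024-32=992

992


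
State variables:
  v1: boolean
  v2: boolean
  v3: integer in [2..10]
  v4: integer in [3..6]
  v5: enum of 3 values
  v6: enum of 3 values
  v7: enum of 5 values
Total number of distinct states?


State space = product of domain sizes of all variables.
Domain sizes:
  v1 (boolean): 2
  v2 (boolean): 2
  v3 (integer in [2..10]): 9
  v4 (integer in [3..6]): 4
  v5 (enum of 3 values): 3
  v6 (enum of 3 values): 3
  v7 (enum of 5 values): 5
Product = 2 * 2 * 9 * 4 * 3 * 3 * 5 = 6480

6480


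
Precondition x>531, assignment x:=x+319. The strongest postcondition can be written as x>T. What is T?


Formula: sp(P, x:=E) = exists old_x. (x = E[old_x/x]) AND P[old_x/x] (old_x is the value of x before the assignment; eliminate old_x by solving x = E[old_x/x] for old_x)
Step 1: Precondition P: x>531, i.e. old_x > 531
Step 2: Assignment gives x = old_x + 319, so old_x = x - 319
Step 3: Substitute into P: x - 319 > 531
Step 4: Simplify: x > 531+319 = 850

850


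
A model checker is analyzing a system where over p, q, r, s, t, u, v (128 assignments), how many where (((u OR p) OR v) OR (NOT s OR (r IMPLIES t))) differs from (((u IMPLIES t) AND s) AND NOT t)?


F1 = (((u OR p) OR v) OR (NOT s OR (r IMPLIES t)))
F2 = (((u IMPLIES t) AND s) AND NOT t)
Evaluate both on each of 128 rows (bits = p,q,r,s,t,u,v):
  row 0 [0000000]: F1=1 F2=0 (differ) -> 1
  row 1 [0000001]: F1=1 F2=0 (differ) -> 1
  row 2 [0000010]: F1=1 F2=0 (differ) -> 1
  row 3 [0000011]: F1=1 F2=0 (differ) -> 1
  row 4 [0000100]: F1=1 F2=0 (differ) -> 1
  (every remaining row is evaluated the same way; all 128 results are listed next)
Full result column, 8 rows per line (p,q,r,s fixed per line; t,u,v runs 000..111 left to right):
  rows 0-7 [p,q,r,s=0000]: 11111111  (ones: 8)
  rows 8-15 [p,q,r,s=0001]: 00111111  (ones: 6)
  rows 16-23 [p,q,r,s=0010]: 11111111  (ones: 8)
  rows 24-31 [p,q,r,s=0011]: 10111111  (ones: 7)
  rows 32-39 [p,q,r,s=0100]: 11111111  (ones: 8)
  rows 40-47 [p,q,r,s=0101]: 00111111  (ones: 6)
  rows 48-55 [p,q,r,s=0110]: 11111111  (ones: 8)
  rows 56-63 [p,q,r,s=0111]: 10111111  (ones: 7)
  rows 64-71 [p,q,r,s=1000]: 11111111  (ones: 8)
  rows 72-79 [p,q,r,s=1001]: 00111111  (ones: 6)
  rows 80-87 [p,q,r,s=1010]: 11111111  (ones: 8)
  rows 88-95 [p,q,r,s=1011]: 00111111  (ones: 6)
  rows 96-103 [p,q,r,s=1100]: 11111111  (ones: 8)
  rows 104-111 [p,q,r,s=1101]: 00111111  (ones: 6)
  rows 112-119 [p,q,r,s=1110]: 11111111  (ones: 8)
  rows 120-127 [p,q,r,s=1111]: 00111111  (ones: 6)
Disagreements = 8+6+8+7+8+6+8+7+8+6+8+6+8+6+8+6 = 114

114


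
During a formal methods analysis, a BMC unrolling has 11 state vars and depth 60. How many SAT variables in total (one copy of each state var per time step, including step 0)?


BMC unrolls to depth k, creating one copy of each state var for steps 0..k.
Step count = 60 + 1 = 61 (steps 0 through 60)
Vars per step = 11
Total = 11 * 61 = 671

671


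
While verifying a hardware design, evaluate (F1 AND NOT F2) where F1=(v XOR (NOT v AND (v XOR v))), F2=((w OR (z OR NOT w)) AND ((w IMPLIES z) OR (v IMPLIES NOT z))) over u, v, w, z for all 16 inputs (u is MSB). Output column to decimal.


F1 = (v XOR (NOT v AND (v XOR v)))
F2 = ((w OR (z OR NOT w)) AND ((w IMPLIES z) OR (v IMPLIES NOT z)))
Counterexample to F1=>F2 is where F1=1 and F2=0.
Evaluate each row (bits = u,v,w,z, MSB first):
  row 0 [0000]: F1=0 F2=1 -> F1&~F2 -> 0
  row 1 [0001]: F1=0 F2=1 -> F1&~F2 -> 0
  row 2 [0010]: F1=0 F2=1 -> F1&~F2 -> 0
  row 3 [0011]: F1=0 F2=1 -> F1&~F2 -> 0
  row 4 [0100]: F1=1 F2=1 -> F1&~F2 -> 0
  row 5 [0101]: F1=1 F2=1 -> F1&~F2 -> 0
  row 6 [0110]: F1=1 F2=1 -> F1&~F2 -> 0
  row 7 [0111]: F1=1 F2=1 -> F1&~F2 -> 0
  row 8 [1000]: F1=0 F2=1 -> F1&~F2 -> 0
  row 9 [1001]: F1=0 F2=1 -> F1&~F2 -> 0
  row 10 [1010]: F1=0 F2=1 -> F1&~F2 -> 0
  row 11 [1011]: F1=0 F2=1 -> F1&~F2 -> 0
  row 12 [1100]: F1=1 F2=1 -> F1&~F2 -> 0
  row 13 [1101]: F1=1 F2=1 -> F1&~F2 -> 0
  row 14 [1110]: F1=1 F2=1 -> F1&~F2 -> 0
  row 15 [1111]: F1=1 F2=1 -> F1&~F2 -> 0
Full result column, 4 rows per line (u,v fixed per line; w,z runs 00..11 left to right):
  rows 0-3 [u,v=00]: 0000  = hex 0
  rows 4-7 [u,v=01]: 0000  = hex 0
  rows 8-11 [u,v=10]: 0000  = hex 0
  rows 12-15 [u,v=11]: 0000  = hex 0
Counterexample vector (row 0 .. row 15) = 0000000000000000
Output column grouped in 4s = 0000 0000 0000 0000 = 0x0000
Convert to decimal digit by digit (value = value*16 + digit):
  0 -> 0
  0*16 + 0 = 0
  0*16 + 0 = 0
  0*16 + 0 = 0
Decimal = 0

0


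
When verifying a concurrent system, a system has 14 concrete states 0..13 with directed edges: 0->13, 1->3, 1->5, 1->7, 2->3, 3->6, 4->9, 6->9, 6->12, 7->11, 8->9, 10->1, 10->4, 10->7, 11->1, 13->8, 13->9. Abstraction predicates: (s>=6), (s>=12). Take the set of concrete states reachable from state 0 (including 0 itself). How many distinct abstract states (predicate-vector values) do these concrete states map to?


BFS from 0:
Concrete reachable: {0, 8, 9, 13}
Abstract via predicates (s>=6), (s>=12):
  (0,0) <- {0}
  (1,0) <- {8, 9}
  (1,1) <- {13}
Distinct abstract states = 3

3


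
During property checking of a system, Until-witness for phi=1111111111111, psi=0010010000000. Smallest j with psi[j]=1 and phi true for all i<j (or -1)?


(phi U psi) at 0: need smallest j with psi[j]=1 and phi[i]=1 for all i in [0,j).
Scan from step 0:
  step 0: phi=1, psi=0 -> continue
  step 1: phi=1, psi=0 -> continue
  step 2: psi=1 and phi held for [0,2) -> witness found
Witness step = 2

2


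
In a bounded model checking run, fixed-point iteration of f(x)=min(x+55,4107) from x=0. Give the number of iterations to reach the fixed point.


Step 1: x=0, cap=4107, increment=55
Step 2: x grows by 55 each step until capped at 4107; fixed point is x=4107
Step 3: iterations = ceil(4107/55) = 75

75


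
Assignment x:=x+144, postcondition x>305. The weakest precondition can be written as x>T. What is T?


Formula: wp(x:=E, P) = P[E/x] (substitute E for x in postcondition)
Step 1: Postcondition: x>305
Step 2: Substitute x+144 for x: x+144>305
Step 3: Solve for x: x > 305-144 = 161

161


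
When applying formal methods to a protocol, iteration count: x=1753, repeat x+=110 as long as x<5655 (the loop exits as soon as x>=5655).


Step 1: x goes from 1753 toward 5655 by 110; the body runs while x<5655, so iterations = ceil((bound-start)/step)
Step 2: Distance=3902
Step 3: ceil(3902/110)=36

36


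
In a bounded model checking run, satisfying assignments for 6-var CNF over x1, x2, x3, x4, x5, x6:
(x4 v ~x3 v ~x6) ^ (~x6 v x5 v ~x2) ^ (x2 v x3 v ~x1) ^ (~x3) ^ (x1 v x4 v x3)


CNF with 5 clauses over 6 vars (64 assignments).
An assignment satisfies CNF iff every clause has >=1 true literal.
Check each row (bits = x1,x2,x3,x4,x5,x6; clause T/F shown):
  row 0 [000000]: clauses=TTTTF -> 0
  row 1 [000001]: clauses=TTTTF -> 0
  row 2 [000010]: clauses=TTTTF -> 0
  row 3 [000011]: clauses=TTTTF -> 0
  row 4 [000100]: clauses=TTTTT -> 1
  (every remaining row is evaluated the same way; all 64 results are listed next)
Full result column, 8 rows per line (x1,x2,x3 fixed per line; x4,x5,x6 runs 000..111 left to right):
  rows 0-7 [x1,x2,x3=000]: 00001111  (ones: 4)
  rows 8-15 [x1,x2,x3=001]: 00000000  (ones: 0)
  rows 16-23 [x1,x2,x3=010]: 00001011  (ones: 3)
  rows 24-31 [x1,x2,x3=011]: 00000000  (ones: 0)
  rows 32-39 [x1,x2,x3=100]: 00000000  (ones: 0)
  rows 40-47 [x1,x2,x3=101]: 00000000  (ones: 0)
  rows 48-55 [x1,x2,x3=110]: 10111011  (ones: 6)
  rows 56-63 [x1,x2,x3=111]: 00000000  (ones: 0)
Satisfying assignments = 4+0+3+0+0+0+6+0 = 13

13
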